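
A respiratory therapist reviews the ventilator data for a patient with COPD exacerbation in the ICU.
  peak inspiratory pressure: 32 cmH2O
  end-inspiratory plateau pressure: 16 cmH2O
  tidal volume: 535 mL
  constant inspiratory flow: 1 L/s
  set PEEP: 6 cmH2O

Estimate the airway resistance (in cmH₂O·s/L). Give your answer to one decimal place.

16.0

Raw = (PIP − Pplat) / flow = (32 − 16) / 1 = 16.0 / 1 = 16.0 cmH2O·s/L.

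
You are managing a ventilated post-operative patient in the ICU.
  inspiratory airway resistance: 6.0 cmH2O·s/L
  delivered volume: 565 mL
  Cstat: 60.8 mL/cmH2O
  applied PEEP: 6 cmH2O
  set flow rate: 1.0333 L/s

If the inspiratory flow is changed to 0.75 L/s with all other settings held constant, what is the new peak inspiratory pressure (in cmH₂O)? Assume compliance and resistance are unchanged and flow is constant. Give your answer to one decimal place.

19.8

PIP = Vt/C + R·V̇ + PEEP (constant-flow equation of motion).
Only the resistive term changes: ΔPIP = R × ΔV̇ = 6.0 × (0.75 − 1.0333) = 6.0 × -0.2833 = -1.7 cmH2O.
Original PIP = 565/60.8 + 6.0×1.0333 + 6 = 21.493 cmH2O; new PIP = 21.493 + (-1.7) = 19.793 cmH2O.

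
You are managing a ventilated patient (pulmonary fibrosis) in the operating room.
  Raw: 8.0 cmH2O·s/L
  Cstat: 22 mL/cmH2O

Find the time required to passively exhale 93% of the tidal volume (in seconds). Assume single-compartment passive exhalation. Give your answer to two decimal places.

τ = R × C = 8.0 × 22 mL/cmH2O = 8.0 × 0.022 L/cmH2O = 0.176 s.
Exhaled fraction f = 1 − e^(−t/τ) → t = −τ·ln(1 − f) = −0.176·ln(0.07) = 0.468 s.

0.47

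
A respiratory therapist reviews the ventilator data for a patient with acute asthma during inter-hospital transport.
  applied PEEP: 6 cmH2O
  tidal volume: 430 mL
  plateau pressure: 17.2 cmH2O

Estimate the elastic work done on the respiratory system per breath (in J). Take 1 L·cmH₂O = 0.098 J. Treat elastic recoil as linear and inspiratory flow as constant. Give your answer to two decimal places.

Elastic work ≈ ½ × (Pplat − PEEP) × Vt = 0.5 × (17.2 − 6) × 0.430 L = 0.5 × 11.2 × 0.430 = 2.408 L·cmH2O.
× 0.098 J/(L·cmH2O) → 0.236 J.

0.24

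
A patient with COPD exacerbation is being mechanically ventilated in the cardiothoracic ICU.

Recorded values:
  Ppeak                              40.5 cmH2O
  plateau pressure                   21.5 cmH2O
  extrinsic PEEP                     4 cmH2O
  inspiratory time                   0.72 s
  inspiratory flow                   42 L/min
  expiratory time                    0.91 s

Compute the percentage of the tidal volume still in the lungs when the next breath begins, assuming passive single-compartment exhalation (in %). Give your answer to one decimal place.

31.2

Flow: 42 L/min ÷ 60 = 0.7 L/s.
Vt = flow × Ti = 0.7 L/s × 0.72 s × 1000 mL/L = 504.0 mL.
R = (PIP − Pplat)/V̇ = (40.5 − 21.5) / 0.7 = 19.0/0.7 = 27.143 cmH2O·s/L.
C = Vt/(Pplat − PEEP) = 504.0 / (21.5 − 4) = 504.0/17.5 = 28.8 mL/cmH2O.
τ = R × C = 27.143 × 0.0288 L/cmH2O = 0.7817 s.
Fraction remaining at end-expiration = e^(−Te/τ) = e^(−0.91/0.7817) = 0.3122 → 31.22%.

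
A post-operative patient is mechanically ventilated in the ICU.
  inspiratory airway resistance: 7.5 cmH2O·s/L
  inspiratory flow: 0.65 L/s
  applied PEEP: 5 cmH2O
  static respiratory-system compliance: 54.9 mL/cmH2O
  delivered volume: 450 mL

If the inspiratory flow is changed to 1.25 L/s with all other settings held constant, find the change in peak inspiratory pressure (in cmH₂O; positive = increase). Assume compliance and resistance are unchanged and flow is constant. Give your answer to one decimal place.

PIP = Vt/C + R·V̇ + PEEP (constant-flow equation of motion).
Only the resistive term changes: ΔPIP = R × ΔV̇ = 7.5 × (1.25 − 0.65) = 7.5 × 0.6 = 4.5 cmH2O.

4.5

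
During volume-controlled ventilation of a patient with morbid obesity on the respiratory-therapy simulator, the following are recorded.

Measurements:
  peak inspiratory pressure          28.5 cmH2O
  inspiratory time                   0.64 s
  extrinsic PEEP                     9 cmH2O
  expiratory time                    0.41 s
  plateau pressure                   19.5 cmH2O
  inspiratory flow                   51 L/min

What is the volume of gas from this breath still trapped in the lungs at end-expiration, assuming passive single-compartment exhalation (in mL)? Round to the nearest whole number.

258

Flow: 51 L/min ÷ 60 = 0.85 L/s.
Vt = flow × Ti = 0.85 L/s × 0.64 s × 1000 mL/L = 544.0 mL.
R = (PIP − Pplat)/V̇ = (28.5 − 19.5) / 0.85 = 9.0/0.85 = 10.588 cmH2O·s/L.
C = Vt/(Pplat − PEEP) = 544.0 / (19.5 − 9) = 544.0/10.5 = 51.81 mL/cmH2O.
τ = R × C = 10.588 × 0.05181 L/cmH2O = 0.5486 s.
Fraction remaining = e^(−Te/τ) = e^(−0.41/0.5486) = 0.4736.
Trapped volume = 544.0 × 0.4736 = 257.64 mL.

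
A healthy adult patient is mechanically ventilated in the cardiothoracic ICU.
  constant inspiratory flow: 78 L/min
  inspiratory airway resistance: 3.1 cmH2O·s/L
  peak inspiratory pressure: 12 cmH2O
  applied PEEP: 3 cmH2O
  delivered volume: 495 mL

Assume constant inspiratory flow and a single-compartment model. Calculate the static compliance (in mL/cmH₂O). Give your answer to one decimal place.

99.6

Flow: 78 L/min ÷ 60 = 1.3 L/s.
Equation of motion (constant flow): PIP = Vt/C + R·V̇ + PEEP.
Vt/C = PIP − R·V̇ − PEEP = 12 − 3.1×1.3 − 3 = 12 − 4.03 − 3 = 4.97 cmH2O.
C = Vt / 4.97 = 495 / 4.97 = 99.598 mL/cmH2O.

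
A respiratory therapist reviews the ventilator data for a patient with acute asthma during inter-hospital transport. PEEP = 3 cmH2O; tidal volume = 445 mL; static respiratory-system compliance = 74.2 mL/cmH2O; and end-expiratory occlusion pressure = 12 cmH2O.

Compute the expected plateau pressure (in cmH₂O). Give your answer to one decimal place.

18.0

End-expiratory occlusion gives total PEEP = 12 cmH2O (intrinsic PEEP = 12 − 3 = 9). Use total PEEP for the elastic gradient.
Pplat = PEEPtotal + Vt / Cstat = 12 + 445 / 74.2 = 12 + 5.997 = 17.997 cmH2O.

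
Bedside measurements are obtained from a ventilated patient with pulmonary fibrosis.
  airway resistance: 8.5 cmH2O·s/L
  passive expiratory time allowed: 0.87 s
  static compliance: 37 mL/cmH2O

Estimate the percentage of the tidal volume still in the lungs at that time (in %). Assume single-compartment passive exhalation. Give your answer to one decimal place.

6.3

τ = R × C = 8.5 × 37 mL/cmH2O = 8.5 × 0.037 L/cmH2O = 0.3145 s.
Passive exhalation: V(t)/V₀ = e^(−t/τ) = e^(−0.87/0.3145) = 0.06289.
Fraction remaining = 0.06289 → 6.289%.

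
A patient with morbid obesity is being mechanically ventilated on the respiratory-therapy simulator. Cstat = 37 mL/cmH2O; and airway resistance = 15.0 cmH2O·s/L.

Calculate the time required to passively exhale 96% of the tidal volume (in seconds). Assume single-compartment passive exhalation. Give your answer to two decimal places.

τ = R × C = 15.0 × 37 mL/cmH2O = 15.0 × 0.037 L/cmH2O = 0.555 s.
Exhaled fraction f = 1 − e^(−t/τ) → t = −τ·ln(1 − f) = −0.555·ln(0.04) = 1.786 s.

1.79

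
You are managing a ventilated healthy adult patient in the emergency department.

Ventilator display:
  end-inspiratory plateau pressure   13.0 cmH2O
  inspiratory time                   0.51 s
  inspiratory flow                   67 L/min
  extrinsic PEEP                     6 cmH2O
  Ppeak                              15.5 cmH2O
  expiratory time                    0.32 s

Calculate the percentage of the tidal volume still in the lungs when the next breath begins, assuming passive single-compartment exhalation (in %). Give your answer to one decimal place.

17.3

Flow: 67 L/min ÷ 60 = 1.1167 L/s.
Vt = flow × Ti = 1.1167 L/s × 0.51 s × 1000 mL/L = 569.52 mL.
R = (PIP − Pplat)/V̇ = (15.5 − 13.0) / 1.1167 = 2.5/1.1167 = 2.239 cmH2O·s/L.
C = Vt/(Pplat − PEEP) = 569.52 / (13.0 − 6) = 569.52/7.0 = 81.36 mL/cmH2O.
τ = R × C = 2.239 × 0.08136 L/cmH2O = 0.1822 s.
Fraction remaining at end-expiration = e^(−Te/τ) = e^(−0.32/0.1822) = 0.1727 → 17.27%.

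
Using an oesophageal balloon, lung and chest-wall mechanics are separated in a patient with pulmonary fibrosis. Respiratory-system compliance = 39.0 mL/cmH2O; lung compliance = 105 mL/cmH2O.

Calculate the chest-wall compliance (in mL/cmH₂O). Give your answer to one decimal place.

62.0

1/Ccw = 1/Crs − 1/CL.
1/Ccw = 1/39.0 − 1/105 = 0.01612.
Ccw = 62.035 mL/cmH2O.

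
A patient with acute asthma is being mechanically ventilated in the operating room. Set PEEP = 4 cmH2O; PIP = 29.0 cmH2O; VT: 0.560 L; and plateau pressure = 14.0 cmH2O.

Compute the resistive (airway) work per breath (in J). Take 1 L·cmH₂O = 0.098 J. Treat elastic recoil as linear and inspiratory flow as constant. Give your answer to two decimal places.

0.82

With constant inspiratory flow the resistive pressure is constant at PIP − Pplat = 29.0 − 14.0 = 15.0 cmH2O, so resistive work = 15.0 × 0.560 = 8.4 L·cmH2O.
× 0.098 J/(L·cmH2O) → 0.8232 J.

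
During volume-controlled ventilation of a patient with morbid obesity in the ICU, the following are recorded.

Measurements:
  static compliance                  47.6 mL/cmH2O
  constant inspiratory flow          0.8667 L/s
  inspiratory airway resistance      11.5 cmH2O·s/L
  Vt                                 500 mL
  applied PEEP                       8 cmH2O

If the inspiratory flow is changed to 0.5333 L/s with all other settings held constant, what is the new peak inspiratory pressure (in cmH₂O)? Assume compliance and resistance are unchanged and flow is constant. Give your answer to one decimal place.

PIP = Vt/C + R·V̇ + PEEP (constant-flow equation of motion).
Only the resistive term changes: ΔPIP = R × ΔV̇ = 11.5 × (0.5333 − 0.8667) = 11.5 × -0.3334 = -3.834 cmH2O.
Original PIP = 500/47.6 + 11.5×0.8667 + 8 = 28.471 cmH2O; new PIP = 28.471 + (-3.834) = 24.637 cmH2O.

24.6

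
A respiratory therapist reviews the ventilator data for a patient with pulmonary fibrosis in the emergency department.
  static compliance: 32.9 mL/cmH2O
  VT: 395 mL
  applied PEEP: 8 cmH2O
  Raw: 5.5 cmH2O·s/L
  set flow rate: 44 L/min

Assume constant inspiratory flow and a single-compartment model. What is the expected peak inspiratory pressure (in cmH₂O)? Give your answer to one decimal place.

24.0

Flow: 44 L/min ÷ 60 = 0.7333 L/s.
Equation of motion (constant flow): PIP = Vt/C + R·V̇ + PEEP.
PIP = 395/32.9 + 5.5×0.7333 + 8 = 12.006 + 4.033 + 8 = 24.039 cmH2O.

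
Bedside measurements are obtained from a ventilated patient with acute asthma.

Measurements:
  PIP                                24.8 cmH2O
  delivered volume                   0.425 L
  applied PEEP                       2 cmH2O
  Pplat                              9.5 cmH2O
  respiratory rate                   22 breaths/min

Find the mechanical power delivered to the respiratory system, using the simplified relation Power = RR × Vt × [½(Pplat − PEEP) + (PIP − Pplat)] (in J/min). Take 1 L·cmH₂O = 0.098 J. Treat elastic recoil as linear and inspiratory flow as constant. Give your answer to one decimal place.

Per-breath work = Vt × [½(Pplat−PEEP) + (PIP−Pplat)] = 0.425 × [0.5×7.5 + 15.3] = 0.425 × 19.05 = 8.096 L·cmH2O.
Power = 22 × 8.096 = 178.11 L·cmH2O/min.
× 0.098 J/(L·cmH2O) → 17.455 J/min.

17.5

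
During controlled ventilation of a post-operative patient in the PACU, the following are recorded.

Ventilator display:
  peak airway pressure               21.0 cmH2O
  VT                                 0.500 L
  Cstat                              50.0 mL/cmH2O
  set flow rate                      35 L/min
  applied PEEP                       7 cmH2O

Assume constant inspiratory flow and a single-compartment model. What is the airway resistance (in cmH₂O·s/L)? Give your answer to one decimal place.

6.9

Flow: 35 L/min ÷ 60 = 0.5833 L/s.
Equation of motion (constant flow): PIP = Vt/C + R·V̇ + PEEP.
R·V̇ = PIP − Vt/C − PEEP = 21.0 − 500/50.0 − 7 = 21.0 − 10.0 − 7 = 4.0 cmH2O.
R = 4.0 / 0.5833 = 6.858 cmH2O·s/L.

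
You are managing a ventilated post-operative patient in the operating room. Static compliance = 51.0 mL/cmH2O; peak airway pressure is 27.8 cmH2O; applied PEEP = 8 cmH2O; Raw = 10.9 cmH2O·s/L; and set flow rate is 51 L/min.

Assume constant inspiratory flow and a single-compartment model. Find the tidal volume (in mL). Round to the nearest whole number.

537

Flow: 51 L/min ÷ 60 = 0.85 L/s.
Equation of motion (constant flow): PIP = Vt/C + R·V̇ + PEEP.
Vt/C = PIP − R·V̇ − PEEP = 27.8 − 9.265 − 8 = 10.535 cmH2O.
Vt = C × 10.535 = 51.0 × 10.535 = 537.29 mL.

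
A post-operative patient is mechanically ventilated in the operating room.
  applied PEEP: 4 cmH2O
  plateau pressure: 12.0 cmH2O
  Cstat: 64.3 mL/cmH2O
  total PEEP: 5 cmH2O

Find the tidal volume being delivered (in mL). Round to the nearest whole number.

450

End-expiratory occlusion gives total PEEP = 5 cmH2O (intrinsic PEEP = 5 − 4 = 1). Use total PEEP for the elastic gradient.
Vt = Cstat × (Pplat − PEEPtotal) = 64.3 × (12.0 − 5) = 64.3 × 7.0 = 450.1 mL.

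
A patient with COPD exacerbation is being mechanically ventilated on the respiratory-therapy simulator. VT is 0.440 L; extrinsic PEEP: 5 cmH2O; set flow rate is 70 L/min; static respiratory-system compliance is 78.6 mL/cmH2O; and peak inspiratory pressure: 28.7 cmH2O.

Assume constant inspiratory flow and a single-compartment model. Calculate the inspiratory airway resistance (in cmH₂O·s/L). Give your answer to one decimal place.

Flow: 70 L/min ÷ 60 = 1.1667 L/s.
Equation of motion (constant flow): PIP = Vt/C + R·V̇ + PEEP.
R·V̇ = PIP − Vt/C − PEEP = 28.7 − 440/78.6 − 5 = 28.7 − 5.598 − 5 = 18.102 cmH2O.
R = 18.102 / 1.1667 = 15.516 cmH2O·s/L.

15.5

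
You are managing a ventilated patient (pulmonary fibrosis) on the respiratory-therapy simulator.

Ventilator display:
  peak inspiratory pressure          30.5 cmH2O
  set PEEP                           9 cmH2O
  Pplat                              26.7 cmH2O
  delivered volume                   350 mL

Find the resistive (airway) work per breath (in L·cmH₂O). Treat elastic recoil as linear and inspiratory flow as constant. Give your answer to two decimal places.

1.33

With constant inspiratory flow the resistive pressure is constant at PIP − Pplat = 30.5 − 26.7 = 3.8 cmH2O, so resistive work = 3.8 × 0.350 = 1.33 L·cmH2O.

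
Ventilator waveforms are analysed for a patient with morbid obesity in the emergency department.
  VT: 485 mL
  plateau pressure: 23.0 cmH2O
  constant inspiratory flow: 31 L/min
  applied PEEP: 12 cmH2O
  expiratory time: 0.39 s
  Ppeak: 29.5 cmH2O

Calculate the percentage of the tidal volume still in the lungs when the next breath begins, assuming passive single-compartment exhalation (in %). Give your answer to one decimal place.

49.5

Flow: 31 L/min ÷ 60 = 0.5167 L/s.
R = (PIP − Pplat)/V̇ = (29.5 − 23.0) / 0.5167 = 6.5/0.5167 = 12.58 cmH2O·s/L.
C = Vt/(Pplat − PEEP) = 485.0 / (23.0 − 12) = 485.0/11.0 = 44.091 mL/cmH2O.
τ = R × C = 12.58 × 0.04409 L/cmH2O = 0.5547 s.
Fraction remaining at end-expiration = e^(−Te/τ) = e^(−0.39/0.5547) = 0.4951 → 49.51%.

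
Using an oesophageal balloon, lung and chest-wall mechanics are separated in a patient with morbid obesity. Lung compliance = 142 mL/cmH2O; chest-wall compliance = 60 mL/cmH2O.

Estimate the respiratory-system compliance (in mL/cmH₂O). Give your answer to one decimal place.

42.2

Lung and chest wall are elastances in series: 1/Crs = 1/CL + 1/Ccw.
1/Crs = 1/142 + 1/60 = 0.02371.
Crs = 42.176 mL/cmH2O.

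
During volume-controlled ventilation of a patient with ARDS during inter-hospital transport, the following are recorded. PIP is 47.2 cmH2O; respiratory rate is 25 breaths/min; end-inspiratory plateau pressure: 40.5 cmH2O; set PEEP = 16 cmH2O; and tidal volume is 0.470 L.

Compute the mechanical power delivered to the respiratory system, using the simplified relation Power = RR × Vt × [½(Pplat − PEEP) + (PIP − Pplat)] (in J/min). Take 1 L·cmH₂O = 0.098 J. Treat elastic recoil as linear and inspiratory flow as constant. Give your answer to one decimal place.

Per-breath work = Vt × [½(Pplat−PEEP) + (PIP−Pplat)] = 0.470 × [0.5×24.5 + 6.7] = 0.470 × 18.95 = 8.907 L·cmH2O.
Power = 25 × 8.907 = 222.68 L·cmH2O/min.
× 0.098 J/(L·cmH2O) → 21.823 J/min.

21.8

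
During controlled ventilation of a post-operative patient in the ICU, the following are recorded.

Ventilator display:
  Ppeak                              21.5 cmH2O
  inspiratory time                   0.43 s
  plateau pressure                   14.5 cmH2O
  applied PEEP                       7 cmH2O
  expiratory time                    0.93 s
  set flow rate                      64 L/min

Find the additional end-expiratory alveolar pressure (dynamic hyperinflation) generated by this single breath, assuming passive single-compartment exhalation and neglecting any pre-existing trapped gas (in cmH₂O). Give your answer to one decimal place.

Flow: 64 L/min ÷ 60 = 1.0667 L/s.
Vt = flow × Ti = 1.0667 L/s × 0.43 s × 1000 mL/L = 458.68 mL.
R = (PIP − Pplat)/V̇ = (21.5 − 14.5) / 1.0667 = 7.0/1.0667 = 6.562 cmH2O·s/L.
C = Vt/(Pplat − PEEP) = 458.68 / (14.5 − 7) = 458.68/7.5 = 61.157 mL/cmH2O.
τ = R × C = 6.562 × 0.06116 L/cmH2O = 0.4013 s.
Fraction remaining = e^(−Te/τ) = e^(−0.93/0.4013) = 0.09852; trapped volume = 458.68 × 0.09852 = 45.189 mL.
Additional alveolar pressure from trapping ≈ V_trapped / C = 45.189 / 61.157 = 0.7389 cmH2O.

0.7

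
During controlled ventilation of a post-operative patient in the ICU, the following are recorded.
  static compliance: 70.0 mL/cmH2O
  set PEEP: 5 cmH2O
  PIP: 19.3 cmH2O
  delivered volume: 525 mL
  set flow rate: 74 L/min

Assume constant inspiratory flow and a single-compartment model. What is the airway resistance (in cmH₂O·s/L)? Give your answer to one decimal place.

5.5

Flow: 74 L/min ÷ 60 = 1.2333 L/s.
Equation of motion (constant flow): PIP = Vt/C + R·V̇ + PEEP.
R·V̇ = PIP − Vt/C − PEEP = 19.3 − 525/70.0 − 5 = 19.3 − 7.5 − 5 = 6.8 cmH2O.
R = 6.8 / 1.2333 = 5.514 cmH2O·s/L.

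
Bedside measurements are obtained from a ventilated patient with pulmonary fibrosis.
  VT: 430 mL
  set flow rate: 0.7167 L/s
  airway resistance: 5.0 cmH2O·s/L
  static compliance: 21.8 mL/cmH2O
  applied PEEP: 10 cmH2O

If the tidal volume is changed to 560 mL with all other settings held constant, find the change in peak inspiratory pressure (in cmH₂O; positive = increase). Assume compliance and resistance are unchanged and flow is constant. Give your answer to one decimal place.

PIP = Vt/C + R·V̇ + PEEP (constant-flow equation of motion).
Only the elastic term changes: ΔPIP = ΔVt / C = (560 − 430) / 21.8 = 5.963 cmH2O.

6.0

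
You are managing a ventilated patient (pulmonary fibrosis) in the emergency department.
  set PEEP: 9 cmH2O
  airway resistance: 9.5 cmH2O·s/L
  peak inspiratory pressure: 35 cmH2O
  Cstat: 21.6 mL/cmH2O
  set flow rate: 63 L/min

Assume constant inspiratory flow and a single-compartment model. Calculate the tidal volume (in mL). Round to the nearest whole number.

Flow: 63 L/min ÷ 60 = 1.05 L/s.
Equation of motion (constant flow): PIP = Vt/C + R·V̇ + PEEP.
Vt/C = PIP − R·V̇ − PEEP = 35 − 9.975 − 9 = 16.025 cmH2O.
Vt = C × 16.025 = 21.6 × 16.025 = 346.14 mL.

346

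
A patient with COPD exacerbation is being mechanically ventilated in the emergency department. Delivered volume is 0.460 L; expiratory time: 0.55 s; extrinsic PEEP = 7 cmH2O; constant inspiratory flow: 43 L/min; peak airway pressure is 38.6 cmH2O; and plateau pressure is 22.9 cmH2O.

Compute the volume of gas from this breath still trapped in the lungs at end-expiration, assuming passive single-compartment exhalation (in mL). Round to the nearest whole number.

Flow: 43 L/min ÷ 60 = 0.7167 L/s.
R = (PIP − Pplat)/V̇ = (38.6 − 22.9) / 0.7167 = 15.7/0.7167 = 21.906 cmH2O·s/L.
C = Vt/(Pplat − PEEP) = 460.0 / (22.9 − 7) = 460.0/15.9 = 28.931 mL/cmH2O.
τ = R × C = 21.906 × 0.02893 L/cmH2O = 0.6337 s.
Fraction remaining = e^(−Te/τ) = e^(−0.55/0.6337) = 0.4198.
Trapped volume = 460.0 × 0.4198 = 193.11 mL.

193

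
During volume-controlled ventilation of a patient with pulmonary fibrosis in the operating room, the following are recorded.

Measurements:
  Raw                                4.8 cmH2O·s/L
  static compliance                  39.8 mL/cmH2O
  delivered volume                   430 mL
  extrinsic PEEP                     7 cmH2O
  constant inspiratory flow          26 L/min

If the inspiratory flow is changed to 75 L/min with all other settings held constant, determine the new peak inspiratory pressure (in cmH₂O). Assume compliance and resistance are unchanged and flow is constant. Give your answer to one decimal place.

23.8

Flow: 26 L/min ÷ 60 = 0.4333 L/s.
New flow: 75 L/min ÷ 60 = 1.25 L/s.
PIP = Vt/C + R·V̇ + PEEP (constant-flow equation of motion).
Only the resistive term changes: ΔPIP = R × ΔV̇ = 4.8 × (1.25 − 0.4333) = 4.8 × 0.8167 = 3.92 cmH2O.
Original PIP = 430/39.8 + 4.8×0.4333 + 7 = 19.884 cmH2O; new PIP = 19.884 + (3.92) = 23.804 cmH2O.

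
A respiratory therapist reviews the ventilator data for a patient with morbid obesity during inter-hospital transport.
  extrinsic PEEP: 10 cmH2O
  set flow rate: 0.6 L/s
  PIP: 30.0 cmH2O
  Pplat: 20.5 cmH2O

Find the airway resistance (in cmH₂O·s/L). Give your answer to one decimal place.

15.8

Raw = (PIP − Pplat) / flow = (30.0 − 20.5) / 0.6 = 9.5 / 0.6 = 15.833 cmH2O·s/L.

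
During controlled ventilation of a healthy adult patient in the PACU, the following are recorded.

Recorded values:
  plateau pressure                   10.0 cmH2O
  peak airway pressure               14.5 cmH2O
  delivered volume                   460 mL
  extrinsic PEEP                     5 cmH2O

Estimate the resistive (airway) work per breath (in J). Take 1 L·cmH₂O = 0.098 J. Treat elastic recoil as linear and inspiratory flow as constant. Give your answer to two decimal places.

0.20

With constant inspiratory flow the resistive pressure is constant at PIP − Pplat = 14.5 − 10.0 = 4.5 cmH2O, so resistive work = 4.5 × 0.460 = 2.07 L·cmH2O.
× 0.098 J/(L·cmH2O) → 0.2029 J.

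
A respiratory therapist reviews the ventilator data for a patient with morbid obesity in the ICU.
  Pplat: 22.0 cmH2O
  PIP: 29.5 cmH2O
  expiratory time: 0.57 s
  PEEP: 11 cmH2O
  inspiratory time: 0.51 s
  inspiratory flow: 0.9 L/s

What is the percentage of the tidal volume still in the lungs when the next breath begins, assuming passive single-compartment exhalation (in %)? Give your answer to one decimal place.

Vt = flow × Ti = 0.9 L/s × 0.51 s × 1000 mL/L = 459.0 mL.
R = (PIP − Pplat)/V̇ = (29.5 − 22.0) / 0.9 = 7.5/0.9 = 8.333 cmH2O·s/L.
C = Vt/(Pplat − PEEP) = 459.0 / (22.0 − 11) = 459.0/11.0 = 41.727 mL/cmH2O.
τ = R × C = 8.333 × 0.04173 L/cmH2O = 0.3477 s.
Fraction remaining at end-expiration = e^(−Te/τ) = e^(−0.57/0.3477) = 0.1941 → 19.41%.

19.4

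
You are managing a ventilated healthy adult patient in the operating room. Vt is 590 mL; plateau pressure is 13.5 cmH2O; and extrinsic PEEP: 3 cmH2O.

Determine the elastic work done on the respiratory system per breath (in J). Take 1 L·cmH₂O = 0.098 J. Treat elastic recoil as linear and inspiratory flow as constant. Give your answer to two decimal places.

0.30

Elastic work ≈ ½ × (Pplat − PEEP) × Vt = 0.5 × (13.5 − 3) × 0.590 L = 0.5 × 10.5 × 0.590 = 3.098 L·cmH2O.
× 0.098 J/(L·cmH2O) → 0.3036 J.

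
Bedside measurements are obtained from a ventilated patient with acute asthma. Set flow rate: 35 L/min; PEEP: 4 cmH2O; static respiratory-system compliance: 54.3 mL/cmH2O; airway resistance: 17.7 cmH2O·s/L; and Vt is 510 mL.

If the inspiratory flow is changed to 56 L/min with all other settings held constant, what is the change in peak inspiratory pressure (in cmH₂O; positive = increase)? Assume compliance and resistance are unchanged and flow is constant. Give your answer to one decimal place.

6.2

Flow: 35 L/min ÷ 60 = 0.5833 L/s.
New flow: 56 L/min ÷ 60 = 0.9333 L/s.
PIP = Vt/C + R·V̇ + PEEP (constant-flow equation of motion).
Only the resistive term changes: ΔPIP = R × ΔV̇ = 17.7 × (0.9333 − 0.5833) = 17.7 × 0.35 = 6.195 cmH2O.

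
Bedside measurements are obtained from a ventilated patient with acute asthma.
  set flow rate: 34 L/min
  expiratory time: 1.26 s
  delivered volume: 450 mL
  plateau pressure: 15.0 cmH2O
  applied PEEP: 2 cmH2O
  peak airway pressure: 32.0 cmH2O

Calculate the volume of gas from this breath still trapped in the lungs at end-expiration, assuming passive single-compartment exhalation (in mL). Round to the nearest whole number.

Flow: 34 L/min ÷ 60 = 0.5667 L/s.
R = (PIP − Pplat)/V̇ = (32.0 − 15.0) / 0.5667 = 17.0/0.5667 = 29.998 cmH2O·s/L.
C = Vt/(Pplat − PEEP) = 450.0 / (15.0 − 2) = 450.0/13.0 = 34.615 mL/cmH2O.
τ = R × C = 29.998 × 0.03462 L/cmH2O = 1.039 s.
Fraction remaining = e^(−Te/τ) = e^(−1.26/1.039) = 0.2974.
Trapped volume = 450.0 × 0.2974 = 133.83 mL.

134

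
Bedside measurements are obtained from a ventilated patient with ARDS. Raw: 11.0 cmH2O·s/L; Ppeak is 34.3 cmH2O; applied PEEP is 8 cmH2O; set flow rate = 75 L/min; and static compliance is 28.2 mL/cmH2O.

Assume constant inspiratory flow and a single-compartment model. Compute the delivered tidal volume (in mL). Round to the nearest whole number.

Flow: 75 L/min ÷ 60 = 1.25 L/s.
Equation of motion (constant flow): PIP = Vt/C + R·V̇ + PEEP.
Vt/C = PIP − R·V̇ − PEEP = 34.3 − 13.75 − 8 = 12.55 cmH2O.
Vt = C × 12.55 = 28.2 × 12.55 = 353.91 mL.

354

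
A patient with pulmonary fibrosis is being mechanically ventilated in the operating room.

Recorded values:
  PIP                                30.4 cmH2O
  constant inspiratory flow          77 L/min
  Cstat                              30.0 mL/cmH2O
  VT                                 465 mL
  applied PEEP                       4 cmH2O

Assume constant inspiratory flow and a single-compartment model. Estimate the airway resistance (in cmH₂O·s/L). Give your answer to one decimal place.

Flow: 77 L/min ÷ 60 = 1.2833 L/s.
Equation of motion (constant flow): PIP = Vt/C + R·V̇ + PEEP.
R·V̇ = PIP − Vt/C − PEEP = 30.4 − 465/30.0 − 4 = 30.4 − 15.5 − 4 = 10.9 cmH2O.
R = 10.9 / 1.2833 = 8.494 cmH2O·s/L.

8.5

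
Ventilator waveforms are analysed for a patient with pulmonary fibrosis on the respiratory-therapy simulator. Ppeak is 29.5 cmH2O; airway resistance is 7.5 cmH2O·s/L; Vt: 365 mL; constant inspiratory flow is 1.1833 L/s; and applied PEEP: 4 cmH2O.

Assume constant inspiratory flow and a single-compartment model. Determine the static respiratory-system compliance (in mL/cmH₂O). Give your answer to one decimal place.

Equation of motion (constant flow): PIP = Vt/C + R·V̇ + PEEP.
Vt/C = PIP − R·V̇ − PEEP = 29.5 − 7.5×1.1833 − 4 = 29.5 − 8.875 − 4 = 16.625 cmH2O.
C = Vt / 16.625 = 365 / 16.625 = 21.955 mL/cmH2O.

22.0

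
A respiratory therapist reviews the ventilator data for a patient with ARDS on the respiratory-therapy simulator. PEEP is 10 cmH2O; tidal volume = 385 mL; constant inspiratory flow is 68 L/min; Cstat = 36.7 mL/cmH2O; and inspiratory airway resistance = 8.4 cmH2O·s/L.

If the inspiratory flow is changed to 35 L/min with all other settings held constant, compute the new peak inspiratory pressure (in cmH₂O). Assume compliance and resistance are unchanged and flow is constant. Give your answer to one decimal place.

25.4

Flow: 68 L/min ÷ 60 = 1.1333 L/s.
New flow: 35 L/min ÷ 60 = 0.5833 L/s.
PIP = Vt/C + R·V̇ + PEEP (constant-flow equation of motion).
Only the resistive term changes: ΔPIP = R × ΔV̇ = 8.4 × (0.5833 − 1.1333) = 8.4 × -0.55 = -4.62 cmH2O.
Original PIP = 385/36.7 + 8.4×1.1333 + 10 = 30.01 cmH2O; new PIP = 30.01 + (-4.62) = 25.39 cmH2O.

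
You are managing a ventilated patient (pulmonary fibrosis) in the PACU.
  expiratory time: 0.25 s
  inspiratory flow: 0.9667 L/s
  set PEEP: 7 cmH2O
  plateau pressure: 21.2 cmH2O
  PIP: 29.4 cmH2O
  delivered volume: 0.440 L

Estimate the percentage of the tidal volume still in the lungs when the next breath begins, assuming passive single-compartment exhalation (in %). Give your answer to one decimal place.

38.6

R = (PIP − Pplat)/V̇ = (29.4 − 21.2) / 0.9667 = 8.2/0.9667 = 8.482 cmH2O·s/L.
C = Vt/(Pplat − PEEP) = 440.0 / (21.2 − 7) = 440.0/14.2 = 30.986 mL/cmH2O.
τ = R × C = 8.482 × 0.03099 L/cmH2O = 0.2629 s.
Fraction remaining at end-expiration = e^(−Te/τ) = e^(−0.25/0.2629) = 0.3864 → 38.64%.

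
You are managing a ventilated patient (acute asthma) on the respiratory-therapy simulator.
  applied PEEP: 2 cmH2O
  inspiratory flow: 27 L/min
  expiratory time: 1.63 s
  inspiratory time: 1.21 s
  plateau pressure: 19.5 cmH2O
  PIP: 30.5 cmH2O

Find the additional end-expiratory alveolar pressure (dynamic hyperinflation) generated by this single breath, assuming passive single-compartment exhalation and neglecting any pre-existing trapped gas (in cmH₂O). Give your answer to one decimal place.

2.1

Flow: 27 L/min ÷ 60 = 0.45 L/s.
Vt = flow × Ti = 0.45 L/s × 1.21 s × 1000 mL/L = 544.5 mL.
R = (PIP − Pplat)/V̇ = (30.5 − 19.5) / 0.45 = 11.0/0.45 = 24.444 cmH2O·s/L.
C = Vt/(Pplat − PEEP) = 544.5 / (19.5 − 2) = 544.5/17.5 = 31.114 mL/cmH2O.
τ = R × C = 24.444 × 0.03111 L/cmH2O = 0.7605 s.
Fraction remaining = e^(−Te/τ) = e^(−1.63/0.7605) = 0.1173; trapped volume = 544.5 × 0.1173 = 63.87 mL.
Additional alveolar pressure from trapping ≈ V_trapped / C = 63.87 / 31.114 = 2.053 cmH2O.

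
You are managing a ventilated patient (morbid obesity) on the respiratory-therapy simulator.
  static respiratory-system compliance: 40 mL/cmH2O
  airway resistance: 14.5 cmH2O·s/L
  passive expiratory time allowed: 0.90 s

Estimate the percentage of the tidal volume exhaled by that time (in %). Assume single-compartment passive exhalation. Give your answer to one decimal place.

τ = R × C = 14.5 × 40 mL/cmH2O = 14.5 × 0.040 L/cmH2O = 0.58 s.
Passive exhalation: V(t)/V₀ = e^(−t/τ) = e^(−0.90/0.58) = 0.2119.
Fraction exhaled = 1 − 0.2119 = 0.7881 → 78.81%.

78.8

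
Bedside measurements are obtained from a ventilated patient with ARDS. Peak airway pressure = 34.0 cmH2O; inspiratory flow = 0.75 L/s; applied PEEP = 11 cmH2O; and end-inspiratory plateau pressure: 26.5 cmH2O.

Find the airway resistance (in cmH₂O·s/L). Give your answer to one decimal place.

10.0

Raw = (PIP − Pplat) / flow = (34.0 − 26.5) / 0.75 = 7.5 / 0.75 = 10.0 cmH2O·s/L.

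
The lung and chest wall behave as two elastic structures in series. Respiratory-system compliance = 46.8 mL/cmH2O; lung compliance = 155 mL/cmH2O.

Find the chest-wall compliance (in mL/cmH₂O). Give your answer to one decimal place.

67.0

1/Ccw = 1/Crs − 1/CL.
1/Ccw = 1/46.8 − 1/155 = 0.01492.
Ccw = 67.024 mL/cmH2O.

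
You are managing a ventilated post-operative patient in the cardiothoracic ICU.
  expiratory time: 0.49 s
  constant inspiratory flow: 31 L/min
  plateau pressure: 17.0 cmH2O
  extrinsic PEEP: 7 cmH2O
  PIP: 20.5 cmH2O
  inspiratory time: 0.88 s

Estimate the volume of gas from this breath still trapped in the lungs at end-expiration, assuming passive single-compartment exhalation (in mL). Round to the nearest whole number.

93

Flow: 31 L/min ÷ 60 = 0.5167 L/s.
Vt = flow × Ti = 0.5167 L/s × 0.88 s × 1000 mL/L = 454.7 mL.
R = (PIP − Pplat)/V̇ = (20.5 − 17.0) / 0.5167 = 3.5/0.5167 = 6.774 cmH2O·s/L.
C = Vt/(Pplat − PEEP) = 454.7 / (17.0 − 7) = 454.7/10.0 = 45.47 mL/cmH2O.
τ = R × C = 6.774 × 0.04547 L/cmH2O = 0.308 s.
Fraction remaining = e^(−Te/τ) = e^(−0.49/0.308) = 0.2037.
Trapped volume = 454.7 × 0.2037 = 92.622 mL.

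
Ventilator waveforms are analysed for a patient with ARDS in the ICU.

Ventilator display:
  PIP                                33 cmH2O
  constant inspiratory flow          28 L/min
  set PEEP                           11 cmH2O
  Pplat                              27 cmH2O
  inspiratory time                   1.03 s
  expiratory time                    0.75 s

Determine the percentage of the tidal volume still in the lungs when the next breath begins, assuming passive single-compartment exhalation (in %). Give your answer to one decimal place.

Flow: 28 L/min ÷ 60 = 0.4667 L/s.
Vt = flow × Ti = 0.4667 L/s × 1.03 s × 1000 mL/L = 480.7 mL.
R = (PIP − Pplat)/V̇ = (33 − 27) / 0.4667 = 6.0/0.4667 = 12.856 cmH2O·s/L.
C = Vt/(Pplat − PEEP) = 480.7 / (27 − 11) = 480.7/16.0 = 30.044 mL/cmH2O.
τ = R × C = 12.856 × 0.03004 L/cmH2O = 0.3862 s.
Fraction remaining at end-expiration = e^(−Te/τ) = e^(−0.75/0.3862) = 0.1434 → 14.34%.

14.3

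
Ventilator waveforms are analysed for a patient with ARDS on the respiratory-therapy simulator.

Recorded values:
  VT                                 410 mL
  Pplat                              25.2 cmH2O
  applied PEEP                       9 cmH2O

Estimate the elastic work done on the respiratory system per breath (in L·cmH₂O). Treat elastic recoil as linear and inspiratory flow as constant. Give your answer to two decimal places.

3.32

Elastic work ≈ ½ × (Pplat − PEEP) × Vt = 0.5 × (25.2 − 9) × 0.410 L = 0.5 × 16.2 × 0.410 = 3.321 L·cmH2O.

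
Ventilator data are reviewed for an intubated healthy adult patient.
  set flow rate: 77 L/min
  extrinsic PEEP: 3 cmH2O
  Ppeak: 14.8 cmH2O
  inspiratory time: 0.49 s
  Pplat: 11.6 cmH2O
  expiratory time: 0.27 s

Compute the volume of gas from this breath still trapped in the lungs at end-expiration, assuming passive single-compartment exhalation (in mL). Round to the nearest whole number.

143

Flow: 77 L/min ÷ 60 = 1.2833 L/s.
Vt = flow × Ti = 1.2833 L/s × 0.49 s × 1000 mL/L = 628.82 mL.
R = (PIP − Pplat)/V̇ = (14.8 − 11.6) / 1.2833 = 3.2/1.2833 = 2.494 cmH2O·s/L.
C = Vt/(Pplat − PEEP) = 628.82 / (11.6 − 3) = 628.82/8.6 = 73.119 mL/cmH2O.
τ = R × C = 2.494 × 0.07312 L/cmH2O = 0.1824 s.
Fraction remaining = e^(−Te/τ) = e^(−0.27/0.1824) = 0.2276.
Trapped volume = 628.82 × 0.2276 = 143.12 mL.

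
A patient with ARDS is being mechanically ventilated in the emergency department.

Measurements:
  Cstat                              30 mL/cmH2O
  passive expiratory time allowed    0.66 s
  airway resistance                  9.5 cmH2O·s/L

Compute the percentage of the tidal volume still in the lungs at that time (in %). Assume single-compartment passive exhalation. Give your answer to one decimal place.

τ = R × C = 9.5 × 30 mL/cmH2O = 9.5 × 0.030 L/cmH2O = 0.285 s.
Passive exhalation: V(t)/V₀ = e^(−t/τ) = e^(−0.66/0.285) = 0.09869.
Fraction remaining = 0.09869 → 9.869%.

9.9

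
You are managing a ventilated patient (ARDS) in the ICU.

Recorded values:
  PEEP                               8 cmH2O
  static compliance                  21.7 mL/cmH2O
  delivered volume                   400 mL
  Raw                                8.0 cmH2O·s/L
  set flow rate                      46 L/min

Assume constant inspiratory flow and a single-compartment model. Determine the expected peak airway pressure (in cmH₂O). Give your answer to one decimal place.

32.6

Flow: 46 L/min ÷ 60 = 0.7667 L/s.
Equation of motion (constant flow): PIP = Vt/C + R·V̇ + PEEP.
PIP = 400/21.7 + 8.0×0.7667 + 8 = 18.433 + 6.134 + 8 = 32.567 cmH2O.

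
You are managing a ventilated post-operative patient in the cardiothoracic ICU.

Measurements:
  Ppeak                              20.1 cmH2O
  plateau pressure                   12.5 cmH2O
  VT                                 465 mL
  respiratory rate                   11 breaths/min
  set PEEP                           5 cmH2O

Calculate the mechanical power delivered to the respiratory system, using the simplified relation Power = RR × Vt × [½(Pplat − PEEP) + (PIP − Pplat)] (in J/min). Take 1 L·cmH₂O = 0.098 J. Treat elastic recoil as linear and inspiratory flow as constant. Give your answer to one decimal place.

Per-breath work = Vt × [½(Pplat−PEEP) + (PIP−Pplat)] = 0.465 × [0.5×7.5 + 7.6] = 0.465 × 11.35 = 5.278 L·cmH2O.
Power = 11 × 5.278 = 58.058 L·cmH2O/min.
× 0.098 J/(L·cmH2O) → 5.69 J/min.

5.7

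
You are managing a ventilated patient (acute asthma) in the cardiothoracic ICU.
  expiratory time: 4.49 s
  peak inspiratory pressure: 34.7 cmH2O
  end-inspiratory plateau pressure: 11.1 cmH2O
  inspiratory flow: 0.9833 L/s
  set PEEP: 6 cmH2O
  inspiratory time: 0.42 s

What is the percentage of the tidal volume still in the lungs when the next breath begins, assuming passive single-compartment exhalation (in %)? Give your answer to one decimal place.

9.9

Vt = flow × Ti = 0.9833 L/s × 0.42 s × 1000 mL/L = 412.99 mL.
R = (PIP − Pplat)/V̇ = (34.7 − 11.1) / 0.9833 = 23.6/0.9833 = 24.001 cmH2O·s/L.
C = Vt/(Pplat − PEEP) = 412.99 / (11.1 − 6) = 412.99/5.1 = 80.978 mL/cmH2O.
τ = R × C = 24.001 × 0.08098 L/cmH2O = 1.944 s.
Fraction remaining at end-expiration = e^(−Te/τ) = e^(−4.49/1.944) = 0.09929 → 9.929%.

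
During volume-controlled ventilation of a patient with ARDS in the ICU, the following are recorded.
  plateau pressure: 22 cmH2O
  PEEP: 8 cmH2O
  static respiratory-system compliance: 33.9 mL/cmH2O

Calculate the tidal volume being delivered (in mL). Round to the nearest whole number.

475

Vt = Cstat × (Pplat − PEEP) = 33.9 × (22 − 8) = 33.9 × 14.0 = 474.6 mL.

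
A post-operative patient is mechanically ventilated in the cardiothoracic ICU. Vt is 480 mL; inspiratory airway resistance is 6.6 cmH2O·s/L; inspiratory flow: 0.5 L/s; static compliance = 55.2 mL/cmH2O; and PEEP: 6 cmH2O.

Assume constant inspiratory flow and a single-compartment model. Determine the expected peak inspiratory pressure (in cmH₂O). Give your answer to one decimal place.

Equation of motion (constant flow): PIP = Vt/C + R·V̇ + PEEP.
PIP = 480/55.2 + 6.6×0.5 + 6 = 8.696 + 3.3 + 6 = 17.996 cmH2O.

18.0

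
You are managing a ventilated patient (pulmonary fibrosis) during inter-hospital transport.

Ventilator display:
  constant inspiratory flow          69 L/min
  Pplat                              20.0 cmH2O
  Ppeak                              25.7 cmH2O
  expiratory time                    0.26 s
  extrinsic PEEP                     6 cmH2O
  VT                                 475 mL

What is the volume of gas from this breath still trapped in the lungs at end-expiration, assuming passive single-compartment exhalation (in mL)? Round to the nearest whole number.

101

Flow: 69 L/min ÷ 60 = 1.15 L/s.
R = (PIP − Pplat)/V̇ = (25.7 − 20.0) / 1.15 = 5.7/1.15 = 4.957 cmH2O·s/L.
C = Vt/(Pplat − PEEP) = 475.0 / (20.0 − 6) = 475.0/14.0 = 33.929 mL/cmH2O.
τ = R × C = 4.957 × 0.03393 L/cmH2O = 0.1682 s.
Fraction remaining = e^(−Te/τ) = e^(−0.26/0.1682) = 0.2131.
Trapped volume = 475.0 × 0.2131 = 101.22 mL.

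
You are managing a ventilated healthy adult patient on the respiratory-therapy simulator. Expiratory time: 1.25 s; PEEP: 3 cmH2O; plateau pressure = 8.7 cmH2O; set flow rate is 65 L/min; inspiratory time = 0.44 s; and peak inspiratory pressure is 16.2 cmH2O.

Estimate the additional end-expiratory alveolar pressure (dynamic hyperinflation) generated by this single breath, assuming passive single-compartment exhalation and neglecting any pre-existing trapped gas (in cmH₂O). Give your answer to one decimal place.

Flow: 65 L/min ÷ 60 = 1.0833 L/s.
Vt = flow × Ti = 1.0833 L/s × 0.44 s × 1000 mL/L = 476.65 mL.
R = (PIP − Pplat)/V̇ = (16.2 − 8.7) / 1.0833 = 7.5/1.0833 = 6.923 cmH2O·s/L.
C = Vt/(Pplat − PEEP) = 476.65 / (8.7 − 3) = 476.65/5.7 = 83.623 mL/cmH2O.
τ = R × C = 6.923 × 0.08362 L/cmH2O = 0.5789 s.
Fraction remaining = e^(−Te/τ) = e^(−1.25/0.5789) = 0.1154; trapped volume = 476.65 × 0.1154 = 55.005 mL.
Additional alveolar pressure from trapping ≈ V_trapped / C = 55.005 / 83.623 = 0.6578 cmH2O.

0.7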